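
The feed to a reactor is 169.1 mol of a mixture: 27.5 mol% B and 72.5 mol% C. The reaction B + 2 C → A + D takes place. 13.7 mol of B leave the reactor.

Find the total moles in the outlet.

For B: n = n₀ − 1ξ → 13.7 = 46.5 − 1ξ, giving ξ = 32.8 mol.
Outlet amounts (n = n₀ + ν ξ):
  B: 46.5 − 1(32.8) = 13.7
  C: 122.6 − 2(32.8) = 56.99
  A: 0 + 1(32.8) = 32.8
  D: 0 + 1(32.8) = 32.8
Total out = 13.7 + 56.99 + 32.8 + 32.8 = 136.3 mol.

136 mol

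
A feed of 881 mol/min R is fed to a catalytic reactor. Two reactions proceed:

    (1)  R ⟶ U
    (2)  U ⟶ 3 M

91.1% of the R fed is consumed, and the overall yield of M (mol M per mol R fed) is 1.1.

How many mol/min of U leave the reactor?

Conversion of R: R consumed = 1ξ₁ = 0.911 × 881 → ξ₁ = 802.6 mol/min.
Yield of M: 3ξ₂ / 881 = 1.1 → ξ₂ = 323 mol/min.
Outlet amounts (n = n₀ + Σ ν·ξ):
  R: 881 − 1(802.6) = 78.41
  U: 0 + 1(802.6) − 1(323) = 479.6
  M: 0 + 3(323) = 969.1

480 mol/min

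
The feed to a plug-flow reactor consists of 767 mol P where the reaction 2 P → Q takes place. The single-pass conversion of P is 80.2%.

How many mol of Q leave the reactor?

308 mol

P reacted = 0.802 × 767 = 615.1 mol; ν_P = −2, so ξ = 615.1/2 = 307.6 mol.
Outlet amounts (n = n₀ + ν ξ):
  P: 767 − 2(307.6) = 151.9
  Q: 0 + 1(307.6) = 307.6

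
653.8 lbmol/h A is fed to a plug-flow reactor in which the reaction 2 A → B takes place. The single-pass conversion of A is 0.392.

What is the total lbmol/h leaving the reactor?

526 lbmol/h

A reacted = 0.392 × 653.8 = 256.3 lbmol/h; ν_A = −2, so ξ = 256.3/2 = 128.1 lbmol/h.
Outlet amounts (n = n₀ + ν ξ):
  A: 653.8 − 2(128.1) = 397.5
  B: 0 + 1(128.1) = 128.1
Total out = 397.5 + 128.1 = 525.7 lbmol/h.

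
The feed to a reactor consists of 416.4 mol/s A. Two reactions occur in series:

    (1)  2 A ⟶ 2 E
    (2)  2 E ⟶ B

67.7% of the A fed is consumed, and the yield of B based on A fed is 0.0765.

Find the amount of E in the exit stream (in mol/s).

Conversion of A: A consumed = 2ξ₁ = 0.677 × 416.4 → ξ₁ = 141 mol/s.
Yield of B: 1ξ₂ / 416.4 = 0.0765 → ξ₂ = 31.85 mol/s.
Outlet amounts (n = n₀ + Σ ν·ξ):
  A: 416.4 − 2(141) = 134.5
  E: 0 + 2(141) − 2(31.85) = 218.2
  B: 0 + 1(31.85) = 31.85

218 mol/s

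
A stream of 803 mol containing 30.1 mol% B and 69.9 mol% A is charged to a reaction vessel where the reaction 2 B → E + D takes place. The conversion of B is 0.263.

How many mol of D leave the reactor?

31.8 mol

B reacted = 0.263 × 241.7 = 63.57 mol; ν_B = −2, so ξ = 63.57/2 = 31.78 mol.
Outlet amounts (n = n₀ + ν ξ):
  B: 241.7 − 2(31.78) = 178.1
  E: 0 + 1(31.78) = 31.78
  D: 0 + 1(31.78) = 31.78
  A: 561.3 (inert)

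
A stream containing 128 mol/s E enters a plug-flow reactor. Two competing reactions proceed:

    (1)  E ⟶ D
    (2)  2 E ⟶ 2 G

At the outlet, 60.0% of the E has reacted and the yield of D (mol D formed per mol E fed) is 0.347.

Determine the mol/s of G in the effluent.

32.4 mol/s

Yield of D: 1ξ₁ / 128 = 0.347 → ξ₁ = 44.42 mol/s.
Conversion of E: 1ξ₁ + 2ξ₂ = 0.6 × 128 = 76.8 → ξ₂ = 16.19 mol/s.
Outlet amounts (n = n₀ + Σ ν·ξ):
  E: 128 − 1(44.42) − 2(16.19) = 51.2
  D: 0 + 1(44.42) = 44.42
  G: 0 + 2(16.19) = 32.38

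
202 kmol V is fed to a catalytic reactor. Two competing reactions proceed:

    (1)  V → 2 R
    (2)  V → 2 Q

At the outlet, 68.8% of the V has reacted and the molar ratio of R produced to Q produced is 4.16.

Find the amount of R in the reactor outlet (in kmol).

224 kmol

Conversion of V: V consumed = 0.688 × 202 = 139 kmol = 1ξ₁ + 1ξ₂.
Selectivity: 2ξ₁ / (2ξ₂) = 4.16 → ξ₁ = 4.16 ξ₂.
Substitute: (1·4.16 + 1) ξ₂ = 139 → ξ₂ = 26.93 kmol, ξ₁ = 112 kmol.
Outlet amounts (n = n₀ + Σ ν·ξ):
  V: 202 − 1(112) − 1(26.93) = 63.02
  R: 0 + 2(112) = 224.1
  Q: 0 + 2(26.93) = 53.87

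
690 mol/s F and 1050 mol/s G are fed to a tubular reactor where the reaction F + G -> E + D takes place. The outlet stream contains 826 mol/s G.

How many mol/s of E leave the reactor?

224 mol/s

For G: n = n₀ − 1ξ → 826 = 1050 − 1ξ, giving ξ = 224 mol/s.
Outlet amounts (n = n₀ + ν ξ):
  F: 690 − 1(224) = 466
  G: 1050 − 1(224) = 826
  E: 0 + 1(224) = 224
  D: 0 + 1(224) = 224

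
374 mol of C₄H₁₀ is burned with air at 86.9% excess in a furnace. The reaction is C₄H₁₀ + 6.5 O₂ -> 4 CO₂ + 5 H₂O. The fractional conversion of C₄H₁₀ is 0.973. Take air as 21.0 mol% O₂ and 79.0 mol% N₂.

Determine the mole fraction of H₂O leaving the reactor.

0.0807

Stoichiometric O₂ = 6.5 × 374 = 2431 mol; O₂ fed = 2431 × 1.869 = 4544 mol.
N₂ fed = 4544 × 79/21 = 17090 mol.
Fuel reacted = 0.973 × 374 → ξ = 363.9 mol.
Outlet (n = n₀ + ν ξ):
  C₄H₁₀: 374 − 1(363.9) = 10.1
  O₂: 4544 − 6.5(363.9) = 2178
  N₂: 17090 (inert)
  CO₂: 0 + 4(363.9) = 1456
  H₂O: 0 + 5(363.9) = 1820
Total out = 22560 mol; y_H₂O = 1820 / 22560 = 0.08067.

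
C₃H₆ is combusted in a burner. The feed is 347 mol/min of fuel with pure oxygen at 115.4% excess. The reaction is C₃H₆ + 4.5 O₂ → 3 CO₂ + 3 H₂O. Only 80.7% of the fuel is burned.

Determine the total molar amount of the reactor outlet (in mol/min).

Stoichiometric O₂ = 4.5 × 347 = 1562 mol/min; O₂ fed = 1562 × 2.154 = 3363 mol/min.
Fuel reacted = 0.807 × 347 → ξ = 280 mol/min.
Outlet (n = n₀ + ν ξ):
  C₃H₆: 347 − 1(280) = 66.97
  O₂: 3363 − 4.5(280) = 2103
  CO₂: 0 + 3(280) = 840.1
  H₂O: 0 + 3(280) = 840.1
Total out = 66.97 + 2103 + 840.1 + 840.1 = 3850 mol/min.

3850 mol/min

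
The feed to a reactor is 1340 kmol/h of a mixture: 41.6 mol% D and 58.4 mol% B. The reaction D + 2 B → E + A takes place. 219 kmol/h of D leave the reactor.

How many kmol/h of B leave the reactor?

106 kmol/h

For D: n = n₀ − 1ξ → 219 = 557.4 − 1ξ, giving ξ = 338.4 kmol/h.
Outlet amounts (n = n₀ + ν ξ):
  D: 557.4 − 1(338.4) = 219
  B: 782.6 − 2(338.4) = 105.7
  E: 0 + 1(338.4) = 338.4
  A: 0 + 1(338.4) = 338.4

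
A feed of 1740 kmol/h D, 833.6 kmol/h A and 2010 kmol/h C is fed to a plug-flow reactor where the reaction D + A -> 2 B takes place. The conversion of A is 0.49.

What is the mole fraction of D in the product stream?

0.291

A reacted = 0.49 × 833.6 = 408.5 kmol/h; ν_A = −1, so ξ = 408.5/1 = 408.5 kmol/h.
Outlet amounts (n = n₀ + ν ξ):
  D: 1740 − 1(408.5) = 1332
  A: 833.6 − 1(408.5) = 425.1
  B: 0 + 2(408.5) = 816.9
  C: 2010 (inert)
Total out = 4584 kmol/h; y_D = 1332 / 4584 = 0.2905.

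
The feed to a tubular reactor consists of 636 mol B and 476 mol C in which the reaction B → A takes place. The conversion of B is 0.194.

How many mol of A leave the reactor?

B reacted = 0.194 × 636 = 123.4 mol; ν_B = −1, so ξ = 123.4/1 = 123.4 mol.
Outlet amounts (n = n₀ + ν ξ):
  B: 636 − 1(123.4) = 512.6
  A: 0 + 1(123.4) = 123.4
  C: 476 (inert)

123 mol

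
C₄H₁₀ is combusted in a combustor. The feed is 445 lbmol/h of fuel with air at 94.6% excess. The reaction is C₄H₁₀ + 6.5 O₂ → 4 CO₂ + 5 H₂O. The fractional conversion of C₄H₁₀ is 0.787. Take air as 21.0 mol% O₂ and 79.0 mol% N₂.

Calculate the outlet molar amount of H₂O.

1750 lbmol/h

Stoichiometric O₂ = 6.5 × 445 = 2892 lbmol/h; O₂ fed = 2892 × 1.946 = 5629 lbmol/h.
N₂ fed = 5629 × 79/21 = 21180 lbmol/h.
Fuel reacted = 0.787 × 445 → ξ = 350.2 lbmol/h.
Outlet (n = n₀ + ν ξ):
  C₄H₁₀: 445 − 1(350.2) = 94.78
  O₂: 5629 − 6.5(350.2) = 3352
  N₂: 21180 (inert)
  CO₂: 0 + 4(350.2) = 1401
  H₂O: 0 + 5(350.2) = 1751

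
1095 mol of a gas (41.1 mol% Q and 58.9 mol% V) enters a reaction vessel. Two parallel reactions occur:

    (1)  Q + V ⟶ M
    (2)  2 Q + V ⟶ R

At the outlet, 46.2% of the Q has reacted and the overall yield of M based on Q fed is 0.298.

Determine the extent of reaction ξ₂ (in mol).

Yield of M: 1ξ₁ / 450 = 0.298 → ξ₁ = 134.1 mol.
Conversion of Q: 1ξ₁ + 2ξ₂ = 0.462 × 450 = 207.9 → ξ₂ = 36.9 mol.
Outlet amounts (n = n₀ + Σ ν·ξ):
  Q: 450 − 1(134.1) − 2(36.9) = 242.1
  V: 645 − 1(134.1) − 1(36.9) = 473.9
  M: 0 + 1(134.1) = 134.1
  R: 0 + 1(36.9) = 36.9

ξ₂ = 36.9 mol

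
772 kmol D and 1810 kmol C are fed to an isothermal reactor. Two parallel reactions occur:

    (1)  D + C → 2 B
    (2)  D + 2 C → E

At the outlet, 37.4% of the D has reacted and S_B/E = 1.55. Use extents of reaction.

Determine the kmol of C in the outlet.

1360 kmol

Conversion of D: D consumed = 0.374 × 772 = 288.7 kmol = 1ξ₁ + 1ξ₂.
Selectivity: 2ξ₁ / (1ξ₂) = 1.55 → ξ₁ = 0.775 ξ₂.
Substitute: (1·0.775 + 1) ξ₂ = 288.7 → ξ₂ = 162.7 kmol, ξ₁ = 126.1 kmol.
Outlet amounts (n = n₀ + Σ ν·ξ):
  D: 772 − 1(126.1) − 1(162.7) = 483.3
  C: 1810 − 1(126.1) − 2(162.7) = 1359
  B: 0 + 2(126.1) = 252.1
  E: 0 + 1(162.7) = 162.7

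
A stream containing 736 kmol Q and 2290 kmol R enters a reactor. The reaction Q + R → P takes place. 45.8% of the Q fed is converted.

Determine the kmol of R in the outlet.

1950 kmol

Q reacted = 0.458 × 736 = 337.1 kmol; ν_Q = −1, so ξ = 337.1/1 = 337.1 kmol.
Outlet amounts (n = n₀ + ν ξ):
  Q: 736 − 1(337.1) = 398.9
  R: 2290 − 1(337.1) = 1953
  P: 0 + 1(337.1) = 337.1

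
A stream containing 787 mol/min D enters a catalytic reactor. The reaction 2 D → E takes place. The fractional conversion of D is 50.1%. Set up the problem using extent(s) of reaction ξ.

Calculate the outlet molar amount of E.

197 mol/min

D reacted = 0.501 × 787 = 394.3 mol/min; ν_D = −2, so ξ = 394.3/2 = 197.1 mol/min.
Outlet amounts (n = n₀ + ν ξ):
  D: 787 − 2(197.1) = 392.7
  E: 0 + 1(197.1) = 197.1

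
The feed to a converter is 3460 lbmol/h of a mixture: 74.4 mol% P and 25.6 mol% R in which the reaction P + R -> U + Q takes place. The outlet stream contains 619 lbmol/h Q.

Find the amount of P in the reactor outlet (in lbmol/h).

For Q: n = n₀ + 1ξ → 619 = 0 + 1ξ, giving ξ = 619 lbmol/h.
Outlet amounts (n = n₀ + ν ξ):
  P: 2574 − 1(619) = 1955
  R: 885.8 − 1(619) = 266.8
  U: 0 + 1(619) = 619
  Q: 0 + 1(619) = 619

1960 lbmol/h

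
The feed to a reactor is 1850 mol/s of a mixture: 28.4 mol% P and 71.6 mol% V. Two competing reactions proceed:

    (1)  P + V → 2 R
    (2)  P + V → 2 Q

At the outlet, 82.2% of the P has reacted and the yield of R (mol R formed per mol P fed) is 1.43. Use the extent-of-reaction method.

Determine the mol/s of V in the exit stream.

Yield of R: 2ξ₁ / 525.4 = 1.43 → ξ₁ = 375.7 mol/s.
Conversion of P: 1ξ₁ + 1ξ₂ = 0.822 × 525.4 = 431.9 → ξ₂ = 56.22 mol/s.
Outlet amounts (n = n₀ + Σ ν·ξ):
  P: 525.4 − 1(375.7) − 1(56.22) = 93.52
  V: 1325 − 1(375.7) − 1(56.22) = 892.7
  R: 0 + 2(375.7) = 751.3
  Q: 0 + 2(56.22) = 112.4

893 mol/s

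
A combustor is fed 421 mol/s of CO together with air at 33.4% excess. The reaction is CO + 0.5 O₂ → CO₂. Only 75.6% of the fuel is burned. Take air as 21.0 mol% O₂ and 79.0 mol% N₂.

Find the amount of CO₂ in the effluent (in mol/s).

Stoichiometric O₂ = 0.5 × 421 = 210.5 mol/s; O₂ fed = 210.5 × 1.334 = 280.8 mol/s.
N₂ fed = 280.8 × 79/21 = 1056 mol/s.
Fuel reacted = 0.756 × 421 → ξ = 318.3 mol/s.
Outlet (n = n₀ + ν ξ):
  CO: 421 − 1(318.3) = 102.7
  O₂: 280.8 − 0.5(318.3) = 121.7
  N₂: 1056 (inert)
  CO₂: 0 + 1(318.3) = 318.3

318 mol/s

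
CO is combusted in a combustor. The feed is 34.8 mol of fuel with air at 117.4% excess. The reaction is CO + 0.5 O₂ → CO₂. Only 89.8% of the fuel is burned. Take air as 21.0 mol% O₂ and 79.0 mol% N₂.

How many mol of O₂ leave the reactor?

Stoichiometric O₂ = 0.5 × 34.8 = 17.4 mol; O₂ fed = 17.4 × 2.174 = 37.83 mol.
N₂ fed = 37.83 × 79/21 = 142.3 mol.
Fuel reacted = 0.898 × 34.8 → ξ = 31.25 mol.
Outlet (n = n₀ + ν ξ):
  CO: 34.8 − 1(31.25) = 3.55
  O₂: 37.83 − 0.5(31.25) = 22.2
  N₂: 142.3 (inert)
  CO₂: 0 + 1(31.25) = 31.25

22.2 mol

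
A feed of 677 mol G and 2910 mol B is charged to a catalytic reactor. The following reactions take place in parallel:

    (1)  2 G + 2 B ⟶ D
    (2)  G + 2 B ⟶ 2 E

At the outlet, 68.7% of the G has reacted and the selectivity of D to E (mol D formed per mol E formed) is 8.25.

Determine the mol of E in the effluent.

27.4 mol

Conversion of G: G consumed = 0.687 × 677 = 465.1 mol = 2ξ₁ + 1ξ₂.
Selectivity: 1ξ₁ / (2ξ₂) = 8.25 → ξ₁ = 16.5 ξ₂.
Substitute: (2·16.5 + 1) ξ₂ = 465.1 → ξ₂ = 13.68 mol, ξ₁ = 225.7 mol.
Outlet amounts (n = n₀ + Σ ν·ξ):
  G: 677 − 2(225.7) − 1(13.68) = 211.9
  B: 2910 − 2(225.7) − 2(13.68) = 2431
  D: 0 + 1(225.7) = 225.7
  E: 0 + 2(13.68) = 27.36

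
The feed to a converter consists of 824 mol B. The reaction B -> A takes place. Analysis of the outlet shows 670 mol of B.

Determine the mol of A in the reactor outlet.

For B: n = n₀ − 1ξ → 670 = 824 − 1ξ, giving ξ = 154 mol.
Outlet amounts (n = n₀ + ν ξ):
  B: 824 − 1(154) = 670
  A: 0 + 1(154) = 154

154 mol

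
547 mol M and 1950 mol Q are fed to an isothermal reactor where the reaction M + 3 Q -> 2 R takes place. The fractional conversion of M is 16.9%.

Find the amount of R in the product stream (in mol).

185 mol

M reacted = 0.169 × 547 = 92.44 mol; ν_M = −1, so ξ = 92.44/1 = 92.44 mol.
Outlet amounts (n = n₀ + ν ξ):
  M: 547 − 1(92.44) = 454.6
  Q: 1950 − 3(92.44) = 1673
  R: 0 + 2(92.44) = 184.9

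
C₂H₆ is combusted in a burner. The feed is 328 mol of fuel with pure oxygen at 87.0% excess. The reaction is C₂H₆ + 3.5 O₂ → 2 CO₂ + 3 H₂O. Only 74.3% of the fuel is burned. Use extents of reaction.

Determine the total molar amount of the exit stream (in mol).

2600 mol

Stoichiometric O₂ = 3.5 × 328 = 1148 mol; O₂ fed = 1148 × 1.870 = 2147 mol.
Fuel reacted = 0.743 × 328 → ξ = 243.7 mol.
Outlet (n = n₀ + ν ξ):
  C₂H₆: 328 − 1(243.7) = 84.3
  O₂: 2147 − 3.5(243.7) = 1294
  CO₂: 0 + 2(243.7) = 487.4
  H₂O: 0 + 3(243.7) = 731.1
Total out = 84.3 + 1294 + 487.4 + 731.1 = 2597 mol.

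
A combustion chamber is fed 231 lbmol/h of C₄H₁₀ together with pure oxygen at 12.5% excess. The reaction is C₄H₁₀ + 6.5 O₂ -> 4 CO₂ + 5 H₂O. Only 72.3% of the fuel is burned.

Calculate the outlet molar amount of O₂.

Stoichiometric O₂ = 6.5 × 231 = 1502 lbmol/h; O₂ fed = 1502 × 1.125 = 1689 lbmol/h.
Fuel reacted = 0.723 × 231 → ξ = 167 lbmol/h.
Outlet (n = n₀ + ν ξ):
  C₄H₁₀: 231 − 1(167) = 63.99
  O₂: 1689 − 6.5(167) = 603.6
  CO₂: 0 + 4(167) = 668.1
  H₂O: 0 + 5(167) = 835.1

604 lbmol/h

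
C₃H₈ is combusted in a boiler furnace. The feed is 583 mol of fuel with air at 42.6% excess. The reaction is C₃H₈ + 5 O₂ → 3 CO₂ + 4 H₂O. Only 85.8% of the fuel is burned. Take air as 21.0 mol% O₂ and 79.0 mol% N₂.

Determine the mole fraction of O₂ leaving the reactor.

0.0793

Stoichiometric O₂ = 5 × 583 = 2915 mol; O₂ fed = 2915 × 1.426 = 4157 mol.
N₂ fed = 4157 × 79/21 = 15640 mol.
Fuel reacted = 0.858 × 583 → ξ = 500.2 mol.
Outlet (n = n₀ + ν ξ):
  C₃H₈: 583 − 1(500.2) = 82.79
  O₂: 4157 − 5(500.2) = 1656
  N₂: 15640 (inert)
  CO₂: 0 + 3(500.2) = 1501
  H₂O: 0 + 4(500.2) = 2001
Total out = 20880 mol; y_O₂ = 1656 / 20880 = 0.07931.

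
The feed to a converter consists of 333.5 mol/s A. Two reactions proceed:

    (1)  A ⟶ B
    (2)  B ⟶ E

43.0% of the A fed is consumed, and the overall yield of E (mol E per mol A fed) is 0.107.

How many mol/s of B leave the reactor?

108 mol/s

Conversion of A: A consumed = 1ξ₁ = 0.43 × 333.5 → ξ₁ = 143.4 mol/s.
Yield of E: 1ξ₂ / 333.5 = 0.107 → ξ₂ = 35.68 mol/s.
Outlet amounts (n = n₀ + Σ ν·ξ):
  A: 333.5 − 1(143.4) = 190.1
  B: 0 + 1(143.4) − 1(35.68) = 107.7
  E: 0 + 1(35.68) = 35.68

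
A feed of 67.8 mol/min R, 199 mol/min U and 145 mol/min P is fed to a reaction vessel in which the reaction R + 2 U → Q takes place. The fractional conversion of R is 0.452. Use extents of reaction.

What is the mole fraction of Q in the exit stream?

0.0874

R reacted = 0.452 × 67.8 = 30.65 mol/min; ν_R = −1, so ξ = 30.65/1 = 30.65 mol/min.
Outlet amounts (n = n₀ + ν ξ):
  R: 67.8 − 1(30.65) = 37.15
  U: 199 − 2(30.65) = 137.7
  Q: 0 + 1(30.65) = 30.65
  P: 145 (inert)
Total out = 350.5 mol/min; y_Q = 30.65 / 350.5 = 0.08743.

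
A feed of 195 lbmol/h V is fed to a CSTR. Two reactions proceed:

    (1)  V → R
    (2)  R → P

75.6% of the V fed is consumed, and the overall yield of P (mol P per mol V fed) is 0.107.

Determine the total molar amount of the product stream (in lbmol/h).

195 lbmol/h

Conversion of V: V consumed = 1ξ₁ = 0.756 × 195 → ξ₁ = 147.4 lbmol/h.
Yield of P: 1ξ₂ / 195 = 0.107 → ξ₂ = 20.86 lbmol/h.
Outlet amounts (n = n₀ + Σ ν·ξ):
  V: 195 − 1(147.4) = 47.58
  R: 0 + 1(147.4) − 1(20.86) = 126.6
  P: 0 + 1(20.86) = 20.86
Total out = 47.58 + 126.6 + 20.86 = 195 lbmol/h.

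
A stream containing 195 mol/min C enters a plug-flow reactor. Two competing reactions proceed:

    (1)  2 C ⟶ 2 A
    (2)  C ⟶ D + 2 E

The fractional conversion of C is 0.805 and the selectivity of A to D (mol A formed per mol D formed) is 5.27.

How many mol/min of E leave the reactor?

50.1 mol/min

Conversion of C: C consumed = 0.805 × 195 = 157 mol/min = 2ξ₁ + 1ξ₂.
Selectivity: 2ξ₁ / (1ξ₂) = 5.27 → ξ₁ = 2.635 ξ₂.
Substitute: (2·2.635 + 1) ξ₂ = 157 → ξ₂ = 25.04 mol/min, ξ₁ = 65.97 mol/min.
Outlet amounts (n = n₀ + Σ ν·ξ):
  C: 195 − 2(65.97) − 1(25.04) = 38.02
  A: 0 + 2(65.97) = 131.9
  D: 0 + 1(25.04) = 25.04
  E: 0 + 2(25.04) = 50.07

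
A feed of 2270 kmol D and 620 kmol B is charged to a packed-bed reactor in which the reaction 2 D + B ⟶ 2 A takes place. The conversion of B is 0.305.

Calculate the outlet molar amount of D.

1890 kmol

B reacted = 0.305 × 620 = 189.1 kmol; ν_B = −1, so ξ = 189.1/1 = 189.1 kmol.
Outlet amounts (n = n₀ + ν ξ):
  D: 2270 − 2(189.1) = 1892
  B: 620 − 1(189.1) = 430.9
  A: 0 + 2(189.1) = 378.2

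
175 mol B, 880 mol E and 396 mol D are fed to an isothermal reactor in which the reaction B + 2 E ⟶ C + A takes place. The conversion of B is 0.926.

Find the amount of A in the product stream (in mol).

162 mol

B reacted = 0.926 × 175 = 162.1 mol; ν_B = −1, so ξ = 162.1/1 = 162.1 mol.
Outlet amounts (n = n₀ + ν ξ):
  B: 175 − 1(162.1) = 12.95
  E: 880 − 2(162.1) = 555.9
  C: 0 + 1(162.1) = 162.1
  A: 0 + 1(162.1) = 162.1
  D: 396 (inert)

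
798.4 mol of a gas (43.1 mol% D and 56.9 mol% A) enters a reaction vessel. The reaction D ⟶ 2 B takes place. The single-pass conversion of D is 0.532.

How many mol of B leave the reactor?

D reacted = 0.532 × 344.1 = 183.1 mol; ν_D = −1, so ξ = 183.1/1 = 183.1 mol.
Outlet amounts (n = n₀ + ν ξ):
  D: 344.1 − 1(183.1) = 161
  B: 0 + 2(183.1) = 366.1
  A: 454.3 (inert)

366 mol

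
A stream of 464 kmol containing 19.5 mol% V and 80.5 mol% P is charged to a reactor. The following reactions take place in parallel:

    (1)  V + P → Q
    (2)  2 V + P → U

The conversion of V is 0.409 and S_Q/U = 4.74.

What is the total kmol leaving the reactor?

427 kmol

Conversion of V: V consumed = 0.409 × 90.48 = 37.01 kmol = 1ξ₁ + 2ξ₂.
Selectivity: 1ξ₁ / (1ξ₂) = 4.74 → ξ₁ = 4.74 ξ₂.
Substitute: (1·4.74 + 2) ξ₂ = 37.01 → ξ₂ = 5.491 kmol, ξ₁ = 26.03 kmol.
Outlet amounts (n = n₀ + Σ ν·ξ):
  V: 90.48 − 1(26.03) − 2(5.491) = 53.47
  P: 373.5 − 1(26.03) − 1(5.491) = 342
  Q: 0 + 1(26.03) = 26.03
  U: 0 + 1(5.491) = 5.491
Total out = 53.47 + 342 + 26.03 + 5.491 = 427 kmol.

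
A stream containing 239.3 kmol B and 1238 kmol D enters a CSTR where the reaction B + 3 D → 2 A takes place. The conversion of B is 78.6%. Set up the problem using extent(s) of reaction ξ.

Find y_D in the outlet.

0.612

B reacted = 0.786 × 239.3 = 188.1 kmol; ν_B = −1, so ξ = 188.1/1 = 188.1 kmol.
Outlet amounts (n = n₀ + ν ξ):
  B: 239.3 − 1(188.1) = 51.21
  D: 1238 − 3(188.1) = 673.7
  A: 0 + 2(188.1) = 376.2
Total out = 1101 kmol; y_D = 673.7 / 1101 = 0.6119.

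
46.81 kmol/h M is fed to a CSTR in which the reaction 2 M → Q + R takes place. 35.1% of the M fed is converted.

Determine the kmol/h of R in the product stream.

M reacted = 0.351 × 46.81 = 16.43 kmol/h; ν_M = −2, so ξ = 16.43/2 = 8.215 kmol/h.
Outlet amounts (n = n₀ + ν ξ):
  M: 46.81 − 2(8.215) = 30.38
  Q: 0 + 1(8.215) = 8.215
  R: 0 + 1(8.215) = 8.215

8.22 kmol/h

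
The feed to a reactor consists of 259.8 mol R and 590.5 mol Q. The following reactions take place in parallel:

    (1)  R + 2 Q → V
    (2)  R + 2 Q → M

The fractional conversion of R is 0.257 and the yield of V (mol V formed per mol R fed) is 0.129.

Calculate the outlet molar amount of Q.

Yield of V: 1ξ₁ / 259.8 = 0.129 → ξ₁ = 33.51 mol.
Conversion of R: 1ξ₁ + 1ξ₂ = 0.257 × 259.8 = 66.77 → ξ₂ = 33.25 mol.
Outlet amounts (n = n₀ + Σ ν·ξ):
  R: 259.8 − 1(33.51) − 1(33.25) = 193
  Q: 590.5 − 2(33.51) − 2(33.25) = 457
  V: 0 + 1(33.51) = 33.51
  M: 0 + 1(33.25) = 33.25

457 mol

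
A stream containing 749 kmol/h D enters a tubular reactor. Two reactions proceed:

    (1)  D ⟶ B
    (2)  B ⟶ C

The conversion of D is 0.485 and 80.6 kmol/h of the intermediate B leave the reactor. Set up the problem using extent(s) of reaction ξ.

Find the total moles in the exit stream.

Conversion of D: D consumed = 1ξ₁ = 0.485 × 749 → ξ₁ = 363.3 kmol/h.
B balance: n_B = 0 + 1ξ₁ − 1ξ₂ = 80.6 → ξ₂ = (1·363.3 − 80.6)/1 = 282.7 kmol/h.
Outlet amounts (n = n₀ + Σ ν·ξ):
  D: 749 − 1(363.3) = 385.7
  B: 0 + 1(363.3) − 1(282.7) = 80.6
  C: 0 + 1(282.7) = 282.7
Total out = 385.7 + 80.6 + 282.7 = 749 kmol/h.

749 kmol/h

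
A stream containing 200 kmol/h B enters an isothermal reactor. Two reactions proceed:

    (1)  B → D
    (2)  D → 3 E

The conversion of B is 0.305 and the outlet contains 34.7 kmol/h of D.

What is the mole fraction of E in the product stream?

0.312

Conversion of B: B consumed = 1ξ₁ = 0.305 × 200 → ξ₁ = 61 kmol/h.
D balance: n_D = 0 + 1ξ₁ − 1ξ₂ = 34.7 → ξ₂ = (1·61 − 34.7)/1 = 26.3 kmol/h.
Outlet amounts (n = n₀ + Σ ν·ξ):
  B: 200 − 1(61) = 139
  D: 0 + 1(61) − 1(26.3) = 34.7
  E: 0 + 3(26.3) = 78.9
Total out = 252.6 kmol/h; y_E = 78.9 / 252.6 = 0.3124.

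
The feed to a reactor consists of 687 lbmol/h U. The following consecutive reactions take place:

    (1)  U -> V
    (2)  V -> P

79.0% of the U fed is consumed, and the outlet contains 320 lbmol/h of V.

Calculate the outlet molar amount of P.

223 lbmol/h

Conversion of U: U consumed = 1ξ₁ = 0.79 × 687 → ξ₁ = 542.7 lbmol/h.
V balance: n_V = 0 + 1ξ₁ − 1ξ₂ = 320 → ξ₂ = (1·542.7 − 320)/1 = 222.7 lbmol/h.
Outlet amounts (n = n₀ + Σ ν·ξ):
  U: 687 − 1(542.7) = 144.3
  V: 0 + 1(542.7) − 1(222.7) = 320
  P: 0 + 1(222.7) = 222.7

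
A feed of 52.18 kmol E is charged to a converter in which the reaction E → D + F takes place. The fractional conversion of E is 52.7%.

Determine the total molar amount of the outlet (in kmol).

E reacted = 0.527 × 52.18 = 27.5 kmol; ν_E = −1, so ξ = 27.5/1 = 27.5 kmol.
Outlet amounts (n = n₀ + ν ξ):
  E: 52.18 − 1(27.5) = 24.68
  D: 0 + 1(27.5) = 27.5
  F: 0 + 1(27.5) = 27.5
Total out = 24.68 + 27.5 + 27.5 = 79.68 kmol.

79.7 kmol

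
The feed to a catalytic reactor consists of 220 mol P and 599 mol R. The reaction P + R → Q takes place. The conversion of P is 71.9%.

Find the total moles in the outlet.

661 mol

P reacted = 0.719 × 220 = 158.2 mol; ν_P = −1, so ξ = 158.2/1 = 158.2 mol.
Outlet amounts (n = n₀ + ν ξ):
  P: 220 − 1(158.2) = 61.82
  R: 599 − 1(158.2) = 440.8
  Q: 0 + 1(158.2) = 158.2
Total out = 61.82 + 440.8 + 158.2 = 660.8 mol.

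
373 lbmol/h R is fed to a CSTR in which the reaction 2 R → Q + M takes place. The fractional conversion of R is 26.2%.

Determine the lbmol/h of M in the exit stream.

48.9 lbmol/h

R reacted = 0.262 × 373 = 97.73 lbmol/h; ν_R = −2, so ξ = 97.73/2 = 48.86 lbmol/h.
Outlet amounts (n = n₀ + ν ξ):
  R: 373 − 2(48.86) = 275.3
  Q: 0 + 1(48.86) = 48.86
  M: 0 + 1(48.86) = 48.86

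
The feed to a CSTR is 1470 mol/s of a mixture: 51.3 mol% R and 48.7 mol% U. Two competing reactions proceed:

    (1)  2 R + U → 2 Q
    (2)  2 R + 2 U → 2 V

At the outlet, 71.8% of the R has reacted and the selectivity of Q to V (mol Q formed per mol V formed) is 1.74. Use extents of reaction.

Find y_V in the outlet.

0.18

Conversion of R: R consumed = 0.718 × 754.1 = 541.5 mol/s = 2ξ₁ + 2ξ₂.
Selectivity: 2ξ₁ / (2ξ₂) = 1.74 → ξ₁ = 1.74 ξ₂.
Substitute: (2·1.74 + 2) ξ₂ = 541.5 → ξ₂ = 98.8 mol/s, ξ₁ = 171.9 mol/s.
Outlet amounts (n = n₀ + Σ ν·ξ):
  R: 754.1 − 2(171.9) − 2(98.8) = 212.7
  U: 715.9 − 1(171.9) − 2(98.8) = 346.4
  Q: 0 + 2(171.9) = 343.8
  V: 0 + 2(98.8) = 197.6
Total out = 1100 mol/s; y_V = 197.6 / 1100 = 0.1796.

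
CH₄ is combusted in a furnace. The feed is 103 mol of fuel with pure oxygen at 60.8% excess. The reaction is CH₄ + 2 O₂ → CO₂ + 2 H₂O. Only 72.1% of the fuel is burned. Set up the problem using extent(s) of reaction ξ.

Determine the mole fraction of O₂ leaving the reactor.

Stoichiometric O₂ = 2 × 103 = 206 mol; O₂ fed = 206 × 1.608 = 331.2 mol.
Fuel reacted = 0.721 × 103 → ξ = 74.26 mol.
Outlet (n = n₀ + ν ξ):
  CH₄: 103 − 1(74.26) = 28.74
  O₂: 331.2 − 2(74.26) = 182.7
  CO₂: 0 + 1(74.26) = 74.26
  H₂O: 0 + 2(74.26) = 148.5
Total out = 434.2 mol; y_O₂ = 182.7 / 434.2 = 0.4208.

0.421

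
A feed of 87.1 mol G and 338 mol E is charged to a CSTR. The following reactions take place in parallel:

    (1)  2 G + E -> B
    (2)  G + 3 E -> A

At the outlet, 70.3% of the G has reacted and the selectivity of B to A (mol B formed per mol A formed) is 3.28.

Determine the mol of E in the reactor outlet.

287 mol

Conversion of G: G consumed = 0.703 × 87.1 = 61.23 mol = 2ξ₁ + 1ξ₂.
Selectivity: 1ξ₁ / (1ξ₂) = 3.28 → ξ₁ = 3.28 ξ₂.
Substitute: (2·3.28 + 1) ξ₂ = 61.23 → ξ₂ = 8.099 mol, ξ₁ = 26.57 mol.
Outlet amounts (n = n₀ + Σ ν·ξ):
  G: 87.1 − 2(26.57) − 1(8.099) = 25.87
  E: 338 − 1(26.57) − 3(8.099) = 287.1
  B: 0 + 1(26.57) = 26.57
  A: 0 + 1(8.099) = 8.099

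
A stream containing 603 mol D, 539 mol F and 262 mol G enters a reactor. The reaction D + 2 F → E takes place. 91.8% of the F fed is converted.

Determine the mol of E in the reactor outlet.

247 mol

F reacted = 0.918 × 539 = 494.8 mol; ν_F = −2, so ξ = 494.8/2 = 247.4 mol.
Outlet amounts (n = n₀ + ν ξ):
  D: 603 − 1(247.4) = 355.6
  F: 539 − 2(247.4) = 44.2
  E: 0 + 1(247.4) = 247.4
  G: 262 (inert)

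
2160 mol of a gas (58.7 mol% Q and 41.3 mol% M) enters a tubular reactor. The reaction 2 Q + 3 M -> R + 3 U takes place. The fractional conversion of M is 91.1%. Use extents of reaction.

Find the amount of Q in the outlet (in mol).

726 mol

M reacted = 0.911 × 892.1 = 812.7 mol; ν_M = −3, so ξ = 812.7/3 = 270.9 mol.
Outlet amounts (n = n₀ + ν ξ):
  Q: 1268 − 2(270.9) = 726.1
  M: 892.1 − 3(270.9) = 79.4
  R: 0 + 1(270.9) = 270.9
  U: 0 + 3(270.9) = 812.7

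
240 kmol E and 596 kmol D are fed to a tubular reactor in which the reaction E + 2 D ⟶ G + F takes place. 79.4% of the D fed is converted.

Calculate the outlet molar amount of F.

D reacted = 0.794 × 596 = 473.2 kmol; ν_D = −2, so ξ = 473.2/2 = 236.6 kmol.
Outlet amounts (n = n₀ + ν ξ):
  E: 240 − 1(236.6) = 3.388
  D: 596 − 2(236.6) = 122.8
  G: 0 + 1(236.6) = 236.6
  F: 0 + 1(236.6) = 236.6

237 kmol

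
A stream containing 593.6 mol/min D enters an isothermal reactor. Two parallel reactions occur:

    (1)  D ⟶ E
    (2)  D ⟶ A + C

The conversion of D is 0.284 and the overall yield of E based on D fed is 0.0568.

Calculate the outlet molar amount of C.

135 mol/min

Yield of E: 1ξ₁ / 593.6 = 0.0568 → ξ₁ = 33.72 mol/min.
Conversion of D: 1ξ₁ + 1ξ₂ = 0.284 × 593.6 = 168.6 → ξ₂ = 134.9 mol/min.
Outlet amounts (n = n₀ + Σ ν·ξ):
  D: 593.6 − 1(33.72) − 1(134.9) = 425
  E: 0 + 1(33.72) = 33.72
  A: 0 + 1(134.9) = 134.9
  C: 0 + 1(134.9) = 134.9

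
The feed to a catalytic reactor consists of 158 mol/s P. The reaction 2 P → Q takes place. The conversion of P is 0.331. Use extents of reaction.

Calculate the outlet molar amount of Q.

P reacted = 0.331 × 158 = 52.3 mol/s; ν_P = −2, so ξ = 52.3/2 = 26.15 mol/s.
Outlet amounts (n = n₀ + ν ξ):
  P: 158 − 2(26.15) = 105.7
  Q: 0 + 1(26.15) = 26.15

26.1 mol/s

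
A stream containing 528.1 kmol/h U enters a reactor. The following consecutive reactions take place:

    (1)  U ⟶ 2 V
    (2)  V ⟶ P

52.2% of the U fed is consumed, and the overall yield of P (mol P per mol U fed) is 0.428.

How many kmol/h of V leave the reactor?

Conversion of U: U consumed = 1ξ₁ = 0.522 × 528.1 → ξ₁ = 275.7 kmol/h.
Yield of P: 1ξ₂ / 528.1 = 0.428 → ξ₂ = 226 kmol/h.
Outlet amounts (n = n₀ + Σ ν·ξ):
  U: 528.1 − 1(275.7) = 252.4
  V: 0 + 2(275.7) − 1(226) = 325.3
  P: 0 + 1(226) = 226

325 kmol/h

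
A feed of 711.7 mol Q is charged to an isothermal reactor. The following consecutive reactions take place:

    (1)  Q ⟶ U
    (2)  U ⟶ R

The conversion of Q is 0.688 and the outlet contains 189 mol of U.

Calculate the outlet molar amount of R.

301 mol

Conversion of Q: Q consumed = 1ξ₁ = 0.688 × 711.7 → ξ₁ = 489.6 mol.
U balance: n_U = 0 + 1ξ₁ − 1ξ₂ = 189 → ξ₂ = (1·489.6 − 189)/1 = 300.6 mol.
Outlet amounts (n = n₀ + Σ ν·ξ):
  Q: 711.7 − 1(489.6) = 222.1
  U: 0 + 1(489.6) − 1(300.6) = 189
  R: 0 + 1(300.6) = 300.6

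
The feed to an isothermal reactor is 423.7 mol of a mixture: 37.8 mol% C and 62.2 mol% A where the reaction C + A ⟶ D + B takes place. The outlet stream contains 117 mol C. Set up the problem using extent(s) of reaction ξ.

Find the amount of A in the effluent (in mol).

220 mol

For C: n = n₀ − 1ξ → 117 = 160.2 − 1ξ, giving ξ = 43.16 mol.
Outlet amounts (n = n₀ + ν ξ):
  C: 160.2 − 1(43.16) = 117
  A: 263.5 − 1(43.16) = 220.4
  D: 0 + 1(43.16) = 43.16
  B: 0 + 1(43.16) = 43.16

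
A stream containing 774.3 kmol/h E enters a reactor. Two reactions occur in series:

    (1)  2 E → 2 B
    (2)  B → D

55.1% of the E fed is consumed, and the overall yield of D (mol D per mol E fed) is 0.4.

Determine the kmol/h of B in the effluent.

Conversion of E: E consumed = 2ξ₁ = 0.551 × 774.3 → ξ₁ = 213.3 kmol/h.
Yield of D: 1ξ₂ / 774.3 = 0.4 → ξ₂ = 309.7 kmol/h.
Outlet amounts (n = n₀ + Σ ν·ξ):
  E: 774.3 − 2(213.3) = 347.7
  B: 0 + 2(213.3) − 1(309.7) = 116.9
  D: 0 + 1(309.7) = 309.7

117 kmol/h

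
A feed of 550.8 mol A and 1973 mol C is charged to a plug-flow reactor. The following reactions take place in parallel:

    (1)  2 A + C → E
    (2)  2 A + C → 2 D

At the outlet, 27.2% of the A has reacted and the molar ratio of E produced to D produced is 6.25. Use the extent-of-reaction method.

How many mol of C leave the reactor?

1900 mol

Conversion of A: A consumed = 0.272 × 550.8 = 149.8 mol = 2ξ₁ + 2ξ₂.
Selectivity: 1ξ₁ / (2ξ₂) = 6.25 → ξ₁ = 12.5 ξ₂.
Substitute: (2·12.5 + 2) ξ₂ = 149.8 → ξ₂ = 5.549 mol, ξ₁ = 69.36 mol.
Outlet amounts (n = n₀ + Σ ν·ξ):
  A: 550.8 − 2(69.36) − 2(5.549) = 401
  C: 1973 − 1(69.36) − 1(5.549) = 1898
  E: 0 + 1(69.36) = 69.36
  D: 0 + 2(5.549) = 11.1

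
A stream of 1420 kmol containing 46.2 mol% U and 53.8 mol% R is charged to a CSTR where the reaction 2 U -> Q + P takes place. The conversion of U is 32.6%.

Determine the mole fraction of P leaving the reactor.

U reacted = 0.326 × 656 = 213.9 kmol; ν_U = −2, so ξ = 213.9/2 = 106.9 kmol.
Outlet amounts (n = n₀ + ν ξ):
  U: 656 − 2(106.9) = 442.2
  Q: 0 + 1(106.9) = 106.9
  P: 0 + 1(106.9) = 106.9
  R: 764 (inert)
Total out = 1420 kmol; y_P = 106.9 / 1420 = 0.07531.

0.0753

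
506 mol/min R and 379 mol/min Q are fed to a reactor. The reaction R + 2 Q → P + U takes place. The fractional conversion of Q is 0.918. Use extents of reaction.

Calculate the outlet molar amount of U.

Q reacted = 0.918 × 379 = 347.9 mol/min; ν_Q = −2, so ξ = 347.9/2 = 174 mol/min.
Outlet amounts (n = n₀ + ν ξ):
  R: 506 − 1(174) = 332
  Q: 379 − 2(174) = 31.08
  P: 0 + 1(174) = 174
  U: 0 + 1(174) = 174

174 mol/min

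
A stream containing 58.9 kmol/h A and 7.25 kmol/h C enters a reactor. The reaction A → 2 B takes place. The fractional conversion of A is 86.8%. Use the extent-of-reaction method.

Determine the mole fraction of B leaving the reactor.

A reacted = 0.868 × 58.9 = 51.13 kmol/h; ν_A = −1, so ξ = 51.13/1 = 51.13 kmol/h.
Outlet amounts (n = n₀ + ν ξ):
  A: 58.9 − 1(51.13) = 7.775
  B: 0 + 2(51.13) = 102.3
  C: 7.25 (inert)
Total out = 117.3 kmol/h; y_B = 102.3 / 117.3 = 0.8719.

0.872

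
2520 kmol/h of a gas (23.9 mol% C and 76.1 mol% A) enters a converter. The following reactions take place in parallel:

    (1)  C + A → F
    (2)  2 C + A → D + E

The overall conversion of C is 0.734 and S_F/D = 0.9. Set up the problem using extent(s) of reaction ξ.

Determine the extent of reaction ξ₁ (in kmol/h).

Conversion of C: C consumed = 0.734 × 602.3 = 442.1 kmol/h = 1ξ₁ + 2ξ₂.
Selectivity: 1ξ₁ / (1ξ₂) = 0.9 → ξ₁ = 0.9 ξ₂.
Substitute: (1·0.9 + 2) ξ₂ = 442.1 → ξ₂ = 152.4 kmol/h, ξ₁ = 137.2 kmol/h.
Outlet amounts (n = n₀ + Σ ν·ξ):
  C: 602.3 − 1(137.2) − 2(152.4) = 160.2
  A: 1918 − 1(137.2) − 1(152.4) = 1628
  F: 0 + 1(137.2) = 137.2
  D: 0 + 1(152.4) = 152.4
  E: 0 + 1(152.4) = 152.4

ξ₁ = 137 kmol/h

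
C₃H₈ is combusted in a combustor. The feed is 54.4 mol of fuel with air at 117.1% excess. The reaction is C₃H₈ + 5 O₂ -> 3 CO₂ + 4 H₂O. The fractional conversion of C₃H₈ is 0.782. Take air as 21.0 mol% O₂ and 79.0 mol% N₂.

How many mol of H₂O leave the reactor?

Stoichiometric O₂ = 5 × 54.4 = 272 mol; O₂ fed = 272 × 2.171 = 590.5 mol.
N₂ fed = 590.5 × 79/21 = 2221 mol.
Fuel reacted = 0.782 × 54.4 → ξ = 42.54 mol.
Outlet (n = n₀ + ν ξ):
  C₃H₈: 54.4 − 1(42.54) = 11.86
  O₂: 590.5 − 5(42.54) = 377.8
  N₂: 2221 (inert)
  CO₂: 0 + 3(42.54) = 127.6
  H₂O: 0 + 4(42.54) = 170.2

170 mol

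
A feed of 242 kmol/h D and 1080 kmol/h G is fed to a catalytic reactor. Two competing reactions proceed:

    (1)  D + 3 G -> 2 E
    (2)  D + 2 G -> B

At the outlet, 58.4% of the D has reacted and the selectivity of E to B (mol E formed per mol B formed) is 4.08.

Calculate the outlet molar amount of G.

Conversion of D: D consumed = 0.584 × 242 = 141.3 kmol/h = 1ξ₁ + 1ξ₂.
Selectivity: 2ξ₁ / (1ξ₂) = 4.08 → ξ₁ = 2.04 ξ₂.
Substitute: (1·2.04 + 1) ξ₂ = 141.3 → ξ₂ = 46.49 kmol/h, ξ₁ = 94.84 kmol/h.
Outlet amounts (n = n₀ + Σ ν·ξ):
  D: 242 − 1(94.84) − 1(46.49) = 100.7
  G: 1080 − 3(94.84) − 2(46.49) = 702.5
  E: 0 + 2(94.84) = 189.7
  B: 0 + 1(46.49) = 46.49

703 kmol/h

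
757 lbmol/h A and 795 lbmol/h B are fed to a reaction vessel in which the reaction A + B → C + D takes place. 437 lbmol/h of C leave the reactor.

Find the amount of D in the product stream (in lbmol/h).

437 lbmol/h

For C: n = n₀ + 1ξ → 437 = 0 + 1ξ, giving ξ = 437 lbmol/h.
Outlet amounts (n = n₀ + ν ξ):
  A: 757 − 1(437) = 320
  B: 795 − 1(437) = 358
  C: 0 + 1(437) = 437
  D: 0 + 1(437) = 437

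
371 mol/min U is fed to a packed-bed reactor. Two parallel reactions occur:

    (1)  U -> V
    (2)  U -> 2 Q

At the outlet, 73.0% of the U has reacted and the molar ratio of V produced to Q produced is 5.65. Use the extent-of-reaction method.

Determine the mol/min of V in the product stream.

Conversion of U: U consumed = 0.73 × 371 = 270.8 mol/min = 1ξ₁ + 1ξ₂.
Selectivity: 1ξ₁ / (2ξ₂) = 5.65 → ξ₁ = 11.3 ξ₂.
Substitute: (1·11.3 + 1) ξ₂ = 270.8 → ξ₂ = 22.02 mol/min, ξ₁ = 248.8 mol/min.
Outlet amounts (n = n₀ + Σ ν·ξ):
  U: 371 − 1(248.8) − 1(22.02) = 100.2
  V: 0 + 1(248.8) = 248.8
  Q: 0 + 2(22.02) = 44.04

249 mol/min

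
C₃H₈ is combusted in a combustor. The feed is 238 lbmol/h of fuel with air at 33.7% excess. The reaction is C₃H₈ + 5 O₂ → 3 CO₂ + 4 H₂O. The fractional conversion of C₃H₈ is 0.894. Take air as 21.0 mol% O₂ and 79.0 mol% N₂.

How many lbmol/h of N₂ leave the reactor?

Stoichiometric O₂ = 5 × 238 = 1190 lbmol/h; O₂ fed = 1190 × 1.337 = 1591 lbmol/h.
N₂ fed = 1591 × 79/21 = 5985 lbmol/h.
Fuel reacted = 0.894 × 238 → ξ = 212.8 lbmol/h.
Outlet (n = n₀ + ν ξ):
  C₃H₈: 238 − 1(212.8) = 25.23
  O₂: 1591 − 5(212.8) = 527.2
  N₂: 5985 (inert)
  CO₂: 0 + 3(212.8) = 638.3
  H₂O: 0 + 4(212.8) = 851.1

5990 lbmol/h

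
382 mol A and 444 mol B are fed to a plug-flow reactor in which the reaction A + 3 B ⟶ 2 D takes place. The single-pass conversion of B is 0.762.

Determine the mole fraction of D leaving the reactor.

B reacted = 0.762 × 444 = 338.3 mol; ν_B = −3, so ξ = 338.3/3 = 112.8 mol.
Outlet amounts (n = n₀ + ν ξ):
  A: 382 − 1(112.8) = 269.2
  B: 444 − 3(112.8) = 105.7
  D: 0 + 2(112.8) = 225.6
Total out = 600.4 mol; y_D = 225.6 / 600.4 = 0.3756.

0.376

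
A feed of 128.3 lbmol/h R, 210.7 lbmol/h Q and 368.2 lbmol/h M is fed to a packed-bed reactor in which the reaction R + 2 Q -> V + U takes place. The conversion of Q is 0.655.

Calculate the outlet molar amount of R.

59.3 lbmol/h

Q reacted = 0.655 × 210.7 = 138 lbmol/h; ν_Q = −2, so ξ = 138/2 = 69 lbmol/h.
Outlet amounts (n = n₀ + ν ξ):
  R: 128.3 − 1(69) = 59.3
  Q: 210.7 − 2(69) = 72.69
  V: 0 + 1(69) = 69
  U: 0 + 1(69) = 69
  M: 368.2 (inert)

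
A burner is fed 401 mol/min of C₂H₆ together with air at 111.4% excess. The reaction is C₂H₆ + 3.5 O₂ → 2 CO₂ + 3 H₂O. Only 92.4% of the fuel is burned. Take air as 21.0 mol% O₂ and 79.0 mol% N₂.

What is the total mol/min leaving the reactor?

14700 mol/min

Stoichiometric O₂ = 3.5 × 401 = 1404 mol/min; O₂ fed = 1404 × 2.114 = 2967 mol/min.
N₂ fed = 2967 × 79/21 = 11160 mol/min.
Fuel reacted = 0.924 × 401 → ξ = 370.5 mol/min.
Outlet (n = n₀ + ν ξ):
  C₂H₆: 401 − 1(370.5) = 30.48
  O₂: 2967 − 3.5(370.5) = 1670
  N₂: 11160 (inert)
  CO₂: 0 + 2(370.5) = 741
  H₂O: 0 + 3(370.5) = 1112
Total out = 30.48 + 1670 + 11160 + 741 + 1112 = 14710 mol/min.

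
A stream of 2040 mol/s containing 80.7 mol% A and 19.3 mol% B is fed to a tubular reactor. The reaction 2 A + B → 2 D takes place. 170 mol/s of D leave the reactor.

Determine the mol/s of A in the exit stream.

For D: n = n₀ + 2ξ → 170 = 0 + 2ξ, giving ξ = 85 mol/s.
Outlet amounts (n = n₀ + ν ξ):
  A: 1646 − 2(85) = 1476
  B: 393.7 − 1(85) = 308.7
  D: 0 + 2(85) = 170

1480 mol/s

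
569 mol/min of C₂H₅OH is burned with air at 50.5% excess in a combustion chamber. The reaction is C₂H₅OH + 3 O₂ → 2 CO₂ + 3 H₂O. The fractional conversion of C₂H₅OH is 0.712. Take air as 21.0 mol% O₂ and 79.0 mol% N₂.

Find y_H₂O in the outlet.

0.092

Stoichiometric O₂ = 3 × 569 = 1707 mol/min; O₂ fed = 1707 × 1.505 = 2569 mol/min.
N₂ fed = 2569 × 79/21 = 9664 mol/min.
Fuel reacted = 0.712 × 569 → ξ = 405.1 mol/min.
Outlet (n = n₀ + ν ξ):
  C₂H₅OH: 569 − 1(405.1) = 163.9
  O₂: 2569 − 3(405.1) = 1354
  N₂: 9664 (inert)
  CO₂: 0 + 2(405.1) = 810.3
  H₂O: 0 + 3(405.1) = 1215
Total out = 13210 mol/min; y_H₂O = 1215 / 13210 = 0.09202.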